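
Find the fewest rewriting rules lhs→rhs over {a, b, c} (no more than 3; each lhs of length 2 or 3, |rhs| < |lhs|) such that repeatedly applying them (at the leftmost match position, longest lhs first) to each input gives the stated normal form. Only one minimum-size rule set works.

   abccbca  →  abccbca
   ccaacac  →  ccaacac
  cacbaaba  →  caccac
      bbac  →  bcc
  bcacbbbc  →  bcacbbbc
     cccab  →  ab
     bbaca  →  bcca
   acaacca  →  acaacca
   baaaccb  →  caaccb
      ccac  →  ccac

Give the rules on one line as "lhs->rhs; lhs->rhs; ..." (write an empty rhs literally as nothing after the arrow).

ba->c; ccc->

  | abccbca
  | ccaacac
  | cacbaaba => caccaba => caccac
  | bbac => bcc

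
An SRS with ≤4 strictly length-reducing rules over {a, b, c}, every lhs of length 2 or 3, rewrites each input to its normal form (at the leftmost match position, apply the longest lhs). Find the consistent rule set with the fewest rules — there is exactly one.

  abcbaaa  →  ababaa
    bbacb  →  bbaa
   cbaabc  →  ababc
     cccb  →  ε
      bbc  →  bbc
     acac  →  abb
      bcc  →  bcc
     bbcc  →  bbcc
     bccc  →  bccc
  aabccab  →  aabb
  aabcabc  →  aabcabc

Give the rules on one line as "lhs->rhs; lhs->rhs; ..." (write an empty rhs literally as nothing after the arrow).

cac->bb; cb->a; cba->ab; cca->

  | abcbaaa => ababaa
  | bbacb => bbaa
  | cbaabc => ababc
  | cccb => cca => ε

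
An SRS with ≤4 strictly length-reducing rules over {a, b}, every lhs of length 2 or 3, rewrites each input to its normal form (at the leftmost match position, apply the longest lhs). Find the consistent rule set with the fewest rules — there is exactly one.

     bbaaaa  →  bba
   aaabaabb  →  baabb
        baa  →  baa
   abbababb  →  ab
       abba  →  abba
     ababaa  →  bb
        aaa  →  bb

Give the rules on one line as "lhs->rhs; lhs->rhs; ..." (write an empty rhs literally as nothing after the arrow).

aaa->bb; bab->; bbb->b

  | bbaaaa => bbbba => bba
  | aaabaabb => bbbaabb => baabb
  | baa
  | abbababb => ababb => ab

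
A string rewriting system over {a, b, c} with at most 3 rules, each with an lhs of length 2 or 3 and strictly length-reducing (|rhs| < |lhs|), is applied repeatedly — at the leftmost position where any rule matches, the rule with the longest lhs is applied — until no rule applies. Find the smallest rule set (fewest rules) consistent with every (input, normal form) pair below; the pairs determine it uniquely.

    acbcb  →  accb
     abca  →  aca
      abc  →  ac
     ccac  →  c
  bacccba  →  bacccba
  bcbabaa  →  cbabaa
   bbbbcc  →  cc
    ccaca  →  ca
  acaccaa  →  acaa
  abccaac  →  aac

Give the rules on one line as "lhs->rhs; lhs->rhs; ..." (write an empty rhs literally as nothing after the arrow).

  | acbcb => accb
  | abca => aca
  | abc => ac
  | ccac => c

bc->c; cca->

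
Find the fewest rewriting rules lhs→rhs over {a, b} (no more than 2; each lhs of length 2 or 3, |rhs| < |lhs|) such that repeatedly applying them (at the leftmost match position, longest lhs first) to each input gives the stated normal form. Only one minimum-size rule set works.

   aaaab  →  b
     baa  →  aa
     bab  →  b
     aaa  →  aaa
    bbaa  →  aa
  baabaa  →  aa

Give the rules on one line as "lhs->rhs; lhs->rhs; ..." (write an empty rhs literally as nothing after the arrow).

ab->b; ba->a

  | aaaab => aaab => aab => ab => b
  | baa => aa
  | bab => ab => b
  | aaa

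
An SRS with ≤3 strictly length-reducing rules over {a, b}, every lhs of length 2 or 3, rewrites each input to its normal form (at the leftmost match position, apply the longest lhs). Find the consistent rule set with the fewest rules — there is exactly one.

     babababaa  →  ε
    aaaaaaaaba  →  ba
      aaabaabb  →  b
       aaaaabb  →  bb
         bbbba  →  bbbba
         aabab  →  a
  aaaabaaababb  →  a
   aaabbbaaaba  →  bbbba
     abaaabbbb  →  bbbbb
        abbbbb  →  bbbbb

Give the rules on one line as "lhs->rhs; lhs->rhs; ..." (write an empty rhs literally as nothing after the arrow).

  | babababaa => aababaa => ababaa => babaa => aaa => ε
  | aaaaaaaaba => aaaaaba => aaba => aba => ba
  | aaabaabb => baabb => babb => ab => b
  | aaaaabb => aabb => abb => bb

aaa->; ab->b; bab->a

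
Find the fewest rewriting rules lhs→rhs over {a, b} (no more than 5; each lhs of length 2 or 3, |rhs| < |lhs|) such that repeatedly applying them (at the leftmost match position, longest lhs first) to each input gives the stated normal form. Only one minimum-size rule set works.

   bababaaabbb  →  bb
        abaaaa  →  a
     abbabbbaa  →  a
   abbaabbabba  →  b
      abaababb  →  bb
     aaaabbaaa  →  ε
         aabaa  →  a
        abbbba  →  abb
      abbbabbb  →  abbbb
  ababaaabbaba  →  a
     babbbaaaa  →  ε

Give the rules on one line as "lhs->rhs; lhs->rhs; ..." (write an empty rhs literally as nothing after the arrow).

aa->b; ba->; bab->; bba->

  | bababaaabbb => abaaabbb => aaabbb => babbb => bb
  | abaaaa => aaaa => baa => a
  | abbabbbaa => abbbaa => aba => a
  | abbaabbabba => aabbabba => bbbabba => bbba => b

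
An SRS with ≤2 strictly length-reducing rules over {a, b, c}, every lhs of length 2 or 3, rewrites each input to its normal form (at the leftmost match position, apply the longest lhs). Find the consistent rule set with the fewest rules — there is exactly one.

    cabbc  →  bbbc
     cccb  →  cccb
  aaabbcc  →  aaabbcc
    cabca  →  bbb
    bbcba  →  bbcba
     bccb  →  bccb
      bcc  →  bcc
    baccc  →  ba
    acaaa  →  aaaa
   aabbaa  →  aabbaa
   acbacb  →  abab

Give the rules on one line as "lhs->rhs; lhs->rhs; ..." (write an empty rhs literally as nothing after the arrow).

ac->a; ca->b

  | cabbc => bbbc
  | cccb
  | aaabbcc
  | cabca => bbca => bbb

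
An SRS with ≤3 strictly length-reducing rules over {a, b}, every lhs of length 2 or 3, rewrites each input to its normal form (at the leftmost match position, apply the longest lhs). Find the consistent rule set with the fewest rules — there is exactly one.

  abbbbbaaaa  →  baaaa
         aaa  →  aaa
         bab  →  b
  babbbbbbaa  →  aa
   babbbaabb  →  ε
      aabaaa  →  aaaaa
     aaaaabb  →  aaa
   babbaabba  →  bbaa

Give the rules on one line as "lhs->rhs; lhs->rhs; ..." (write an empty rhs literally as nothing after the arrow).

  | abbbbbaaaa => bbbbaaaa => baaaa
  | aaa
  | bab => b
  | babbbbbbaa => bbbbbbaa => bbbaa => aa

ab->; aba->aa; bbb->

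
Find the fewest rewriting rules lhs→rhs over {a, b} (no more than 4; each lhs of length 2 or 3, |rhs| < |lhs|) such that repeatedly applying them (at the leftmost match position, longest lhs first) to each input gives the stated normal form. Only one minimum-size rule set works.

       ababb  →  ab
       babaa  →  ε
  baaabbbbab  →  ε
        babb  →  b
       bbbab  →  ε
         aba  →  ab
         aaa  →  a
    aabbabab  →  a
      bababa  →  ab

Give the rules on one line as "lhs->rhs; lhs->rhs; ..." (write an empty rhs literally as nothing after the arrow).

aa->; ba->b; bb->

  | ababb => abbb => ab
  | babaa => bbaa => aa => ε
  | baaabbbbab => baabbbbab => babbbbab => bbbbbab => bbbab => bab => bb => ε
  | babb => bbb => b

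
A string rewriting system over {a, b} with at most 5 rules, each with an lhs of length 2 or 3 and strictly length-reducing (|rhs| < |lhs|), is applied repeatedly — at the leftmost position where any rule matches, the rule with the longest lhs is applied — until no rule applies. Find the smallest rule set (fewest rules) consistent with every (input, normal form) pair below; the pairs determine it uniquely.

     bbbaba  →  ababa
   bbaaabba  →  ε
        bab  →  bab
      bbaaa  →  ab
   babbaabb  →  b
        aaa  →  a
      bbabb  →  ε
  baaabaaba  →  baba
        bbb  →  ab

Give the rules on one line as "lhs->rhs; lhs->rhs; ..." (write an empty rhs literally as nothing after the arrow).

  | bbbaba => ababa
  | bbaaabba => abaabba => abba => aab => ε
  | bab
  | bbaaa => abaa => ab

aa->; aab->; bb->a; bba->ab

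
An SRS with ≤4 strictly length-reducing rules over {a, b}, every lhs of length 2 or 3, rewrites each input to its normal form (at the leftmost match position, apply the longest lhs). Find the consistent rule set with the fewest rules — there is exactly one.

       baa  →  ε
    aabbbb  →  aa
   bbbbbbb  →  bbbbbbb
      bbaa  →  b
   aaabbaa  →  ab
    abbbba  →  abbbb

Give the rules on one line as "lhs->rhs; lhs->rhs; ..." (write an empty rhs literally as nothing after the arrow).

aaa->a; aab->aa; ba->b; baa->

  | baa => ε
  | aabbbb => aabbb => aabb => aab => aa
  | bbbbbbb
  | bbaa => b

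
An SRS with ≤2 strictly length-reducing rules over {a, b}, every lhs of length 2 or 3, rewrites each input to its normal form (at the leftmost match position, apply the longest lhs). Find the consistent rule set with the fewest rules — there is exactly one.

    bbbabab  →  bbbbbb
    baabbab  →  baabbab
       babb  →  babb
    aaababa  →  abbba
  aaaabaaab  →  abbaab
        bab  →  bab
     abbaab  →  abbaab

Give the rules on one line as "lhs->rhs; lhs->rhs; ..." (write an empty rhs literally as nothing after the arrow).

aaa->aa; aba->bb

  | bbbabab => bbbbbb
  | baabbab
  | babb
  | aaababa => aababa => abbba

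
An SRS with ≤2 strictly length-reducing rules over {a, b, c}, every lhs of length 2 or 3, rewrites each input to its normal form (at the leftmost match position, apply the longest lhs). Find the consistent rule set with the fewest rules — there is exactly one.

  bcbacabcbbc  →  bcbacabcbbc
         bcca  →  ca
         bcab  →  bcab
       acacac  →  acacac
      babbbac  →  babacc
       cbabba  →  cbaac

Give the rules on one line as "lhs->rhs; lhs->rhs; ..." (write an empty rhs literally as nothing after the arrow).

bba->ac; bcc->c

  | bcbacabcbbc
  | bcca => ca
  | bcab
  | acacac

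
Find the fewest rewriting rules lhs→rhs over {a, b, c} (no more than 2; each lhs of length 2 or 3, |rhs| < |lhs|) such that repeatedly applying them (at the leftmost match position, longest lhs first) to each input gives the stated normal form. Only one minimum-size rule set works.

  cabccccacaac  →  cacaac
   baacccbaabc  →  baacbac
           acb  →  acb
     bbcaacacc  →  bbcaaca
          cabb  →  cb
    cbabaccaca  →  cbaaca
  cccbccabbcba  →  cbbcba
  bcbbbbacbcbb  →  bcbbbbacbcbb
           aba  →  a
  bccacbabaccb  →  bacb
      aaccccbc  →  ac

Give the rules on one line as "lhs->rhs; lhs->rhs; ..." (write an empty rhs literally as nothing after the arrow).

  | cabccccacaac => cccccacaac => cccacaac => cacaac
  | baacccbaabc => baacbaabc => baacbac
  | acb
  | bbcaacacc => bbcaaca

ab->; cc->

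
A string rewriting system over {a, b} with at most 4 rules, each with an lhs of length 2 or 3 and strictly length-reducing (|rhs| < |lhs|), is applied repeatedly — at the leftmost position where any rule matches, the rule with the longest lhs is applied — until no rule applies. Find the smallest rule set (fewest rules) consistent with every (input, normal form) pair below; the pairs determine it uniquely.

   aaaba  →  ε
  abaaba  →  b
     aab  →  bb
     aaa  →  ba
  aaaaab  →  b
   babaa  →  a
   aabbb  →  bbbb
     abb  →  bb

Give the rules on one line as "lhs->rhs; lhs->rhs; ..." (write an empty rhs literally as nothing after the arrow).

  | aaaba => baba => bba => ε
  | abaaba => baaba => bbba => b
  | aab => bb
  | aaa => ba

aa->b; ab->b; bba->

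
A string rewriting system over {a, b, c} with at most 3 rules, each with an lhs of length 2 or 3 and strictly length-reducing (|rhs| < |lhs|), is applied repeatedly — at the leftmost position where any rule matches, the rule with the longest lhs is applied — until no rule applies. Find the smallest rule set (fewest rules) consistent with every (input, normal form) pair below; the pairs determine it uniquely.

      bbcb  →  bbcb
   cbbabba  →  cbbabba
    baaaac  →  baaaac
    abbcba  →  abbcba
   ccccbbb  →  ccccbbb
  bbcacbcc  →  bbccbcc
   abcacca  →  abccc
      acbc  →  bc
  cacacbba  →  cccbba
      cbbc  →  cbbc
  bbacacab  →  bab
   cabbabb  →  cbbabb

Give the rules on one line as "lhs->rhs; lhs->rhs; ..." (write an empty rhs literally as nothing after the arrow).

acb->b; bac->a; ca->c

  | bbcb
  | cbbabba
  | baaaac
  | abbcba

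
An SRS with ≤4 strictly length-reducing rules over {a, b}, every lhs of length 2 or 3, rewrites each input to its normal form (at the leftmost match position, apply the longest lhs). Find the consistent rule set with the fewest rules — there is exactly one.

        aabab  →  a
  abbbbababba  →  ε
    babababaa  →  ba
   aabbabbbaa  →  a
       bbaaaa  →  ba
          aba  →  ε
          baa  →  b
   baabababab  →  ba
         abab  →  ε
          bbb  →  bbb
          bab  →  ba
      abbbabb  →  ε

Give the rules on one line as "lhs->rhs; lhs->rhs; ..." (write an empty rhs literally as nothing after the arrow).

  | aabab => aaab => ab => a
  | abbbbababba => abbbababba => abbababba => abababba => aababba => aaabba => abba => aba => aa => ε
  | babababaa => baababaa => baaabaa => babaa => baaa => ba
  | aabbabbbaa => aababbbaa => aaabbbaa => abbbaa => abbaa => abaa => aaa => a

aa->; aab->aa; ab->a; bba->b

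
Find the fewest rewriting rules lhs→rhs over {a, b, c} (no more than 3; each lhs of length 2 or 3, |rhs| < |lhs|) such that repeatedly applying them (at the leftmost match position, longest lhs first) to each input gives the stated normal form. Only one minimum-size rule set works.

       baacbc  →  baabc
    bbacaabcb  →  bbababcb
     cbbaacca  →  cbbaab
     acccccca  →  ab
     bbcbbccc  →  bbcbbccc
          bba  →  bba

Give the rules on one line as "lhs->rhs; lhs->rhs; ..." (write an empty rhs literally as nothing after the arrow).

  | baacbc => baabc
  | bbacaabcb => bbababcb
  | cbbaacca => cbbaaca => cbbaab
  | acccccca => accccca => acccca => accca => acca => aca => ab

ac->a; aca->ab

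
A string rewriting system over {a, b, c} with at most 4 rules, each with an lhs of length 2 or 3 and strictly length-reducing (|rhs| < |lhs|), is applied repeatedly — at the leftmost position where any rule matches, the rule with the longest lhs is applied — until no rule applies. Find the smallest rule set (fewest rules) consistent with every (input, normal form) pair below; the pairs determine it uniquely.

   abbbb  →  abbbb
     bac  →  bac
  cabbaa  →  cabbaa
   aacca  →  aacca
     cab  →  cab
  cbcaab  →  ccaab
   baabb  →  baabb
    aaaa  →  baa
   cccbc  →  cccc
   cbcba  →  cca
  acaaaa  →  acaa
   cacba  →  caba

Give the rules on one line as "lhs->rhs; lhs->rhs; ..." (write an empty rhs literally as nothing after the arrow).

aaa->ba; cac->ca; cb->c

  | abbbb
  | bac
  | cabbaa
  | aacca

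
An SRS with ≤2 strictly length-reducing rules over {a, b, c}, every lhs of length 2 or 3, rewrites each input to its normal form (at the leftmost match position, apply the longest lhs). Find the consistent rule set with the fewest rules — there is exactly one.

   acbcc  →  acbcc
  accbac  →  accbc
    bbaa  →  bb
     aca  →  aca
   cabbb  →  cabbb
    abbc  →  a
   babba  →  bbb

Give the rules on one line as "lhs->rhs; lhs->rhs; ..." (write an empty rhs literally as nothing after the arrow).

  | acbcc
  | accbac => accbc
  | bbaa => bba => bb
  | aca

ba->b; bbc->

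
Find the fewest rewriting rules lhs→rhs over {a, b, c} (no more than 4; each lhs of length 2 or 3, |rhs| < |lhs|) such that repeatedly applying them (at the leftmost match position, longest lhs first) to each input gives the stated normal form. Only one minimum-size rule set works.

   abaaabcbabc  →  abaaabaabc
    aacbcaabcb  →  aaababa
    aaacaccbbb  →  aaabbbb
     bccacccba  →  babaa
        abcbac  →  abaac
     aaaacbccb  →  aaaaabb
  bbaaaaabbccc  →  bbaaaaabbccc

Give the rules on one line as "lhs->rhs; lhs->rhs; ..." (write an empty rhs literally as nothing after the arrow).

  | abaaabcbabc => abaaabaabc
  | aacbcaabcb => aaacaabcb => aaababcb => aaababa
  | aaacaccbbb => aaabccbbb => aaabcabb => aaabbbb
  | bccacccba => bcbcccba => bacccba => babcba => babaa

acc->ab; ca->b; cb->a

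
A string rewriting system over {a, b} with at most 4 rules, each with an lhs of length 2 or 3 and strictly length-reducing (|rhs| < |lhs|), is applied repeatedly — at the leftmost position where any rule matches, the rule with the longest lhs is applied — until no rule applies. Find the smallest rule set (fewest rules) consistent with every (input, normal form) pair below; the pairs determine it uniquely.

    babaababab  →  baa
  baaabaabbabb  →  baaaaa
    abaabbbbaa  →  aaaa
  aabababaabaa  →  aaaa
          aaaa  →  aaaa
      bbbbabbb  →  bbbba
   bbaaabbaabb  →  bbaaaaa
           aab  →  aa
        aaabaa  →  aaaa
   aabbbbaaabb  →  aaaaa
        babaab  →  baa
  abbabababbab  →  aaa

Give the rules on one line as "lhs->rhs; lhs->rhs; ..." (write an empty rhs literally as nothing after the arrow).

ab->a; aba->a; abb->a

  | babaababab => baababab => baabab => baab => baa
  | baaabaabbabb => baaaabbabb => baaaaabb => baaaaa
  | abaabbbbaa => aabbbbaa => aabbaa => aaaa
  | aabababaabaa => aababaabaa => aabaabaa => aaabaa => aaaa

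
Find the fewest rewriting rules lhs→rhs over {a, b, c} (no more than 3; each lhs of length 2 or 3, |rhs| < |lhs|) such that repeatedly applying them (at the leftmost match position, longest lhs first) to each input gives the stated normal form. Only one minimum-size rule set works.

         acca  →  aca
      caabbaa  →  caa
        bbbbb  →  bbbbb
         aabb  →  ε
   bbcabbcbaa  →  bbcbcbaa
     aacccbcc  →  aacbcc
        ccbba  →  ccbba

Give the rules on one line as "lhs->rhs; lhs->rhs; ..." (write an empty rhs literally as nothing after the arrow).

ab->; acc->ac

  | acca => aca
  | caabbaa => cabaa => caa
  | bbbbb
  | aabb => ab => ε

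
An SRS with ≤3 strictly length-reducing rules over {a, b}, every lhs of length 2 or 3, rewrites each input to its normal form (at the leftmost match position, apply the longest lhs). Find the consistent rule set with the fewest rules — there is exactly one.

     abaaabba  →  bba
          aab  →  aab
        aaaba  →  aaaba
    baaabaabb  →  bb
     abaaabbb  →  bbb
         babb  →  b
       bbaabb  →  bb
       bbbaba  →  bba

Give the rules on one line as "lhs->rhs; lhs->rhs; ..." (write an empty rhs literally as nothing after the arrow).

abb->bb; baa->aa; bab->

  | abaaabba => aaaabba => aaabba => aabba => abba => bba
  | aab
  | aaaba
  | baaabaabb => aaabaabb => aaaaabb => aaaabb => aaabb => aabb => abb => bb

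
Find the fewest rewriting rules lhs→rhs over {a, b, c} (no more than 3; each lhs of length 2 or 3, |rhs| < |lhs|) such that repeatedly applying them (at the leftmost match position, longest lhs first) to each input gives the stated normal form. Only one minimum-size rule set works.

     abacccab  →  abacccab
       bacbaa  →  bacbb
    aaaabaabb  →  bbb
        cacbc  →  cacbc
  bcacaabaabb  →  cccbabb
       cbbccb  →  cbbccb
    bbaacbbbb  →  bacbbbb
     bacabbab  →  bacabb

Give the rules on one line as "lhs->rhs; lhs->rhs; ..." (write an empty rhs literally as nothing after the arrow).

  | abacccab
  | bacbaa => bacbb
  | aaaabaabb => baabaabb => bbbaabb => bbabb => bbb
  | cacbc

aa->b; bba->b; bca->cc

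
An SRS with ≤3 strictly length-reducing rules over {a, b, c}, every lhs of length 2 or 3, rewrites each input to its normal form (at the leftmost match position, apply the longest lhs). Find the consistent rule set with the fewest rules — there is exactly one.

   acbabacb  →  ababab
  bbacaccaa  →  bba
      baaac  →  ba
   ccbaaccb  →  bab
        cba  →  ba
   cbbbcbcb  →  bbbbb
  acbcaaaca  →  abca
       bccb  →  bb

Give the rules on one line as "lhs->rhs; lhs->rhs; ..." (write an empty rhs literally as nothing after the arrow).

  | acbabacb => ababacb => ababab
  | bbacaccaa => bbaaccaa => bbaccaa => bbacaa => bbaaa => bbaa => bba
  | baaac => baac => bac => ba
  | ccbaaccb => cbaaccb => baaccb => baccb => bacb => bab

aa->a; ac->a; cb->b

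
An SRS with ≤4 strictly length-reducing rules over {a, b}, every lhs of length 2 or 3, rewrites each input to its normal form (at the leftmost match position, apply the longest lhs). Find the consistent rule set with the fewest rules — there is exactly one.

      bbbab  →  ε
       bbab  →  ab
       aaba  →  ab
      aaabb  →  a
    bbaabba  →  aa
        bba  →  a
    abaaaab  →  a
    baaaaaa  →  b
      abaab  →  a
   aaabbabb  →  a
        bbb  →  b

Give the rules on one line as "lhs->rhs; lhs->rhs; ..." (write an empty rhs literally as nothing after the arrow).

aab->ab; ba->b; bb->

  | bbbab => bab => bb => ε
  | bbab => ab
  | aaba => aba => ab
  | aaabb => aabb => abb => a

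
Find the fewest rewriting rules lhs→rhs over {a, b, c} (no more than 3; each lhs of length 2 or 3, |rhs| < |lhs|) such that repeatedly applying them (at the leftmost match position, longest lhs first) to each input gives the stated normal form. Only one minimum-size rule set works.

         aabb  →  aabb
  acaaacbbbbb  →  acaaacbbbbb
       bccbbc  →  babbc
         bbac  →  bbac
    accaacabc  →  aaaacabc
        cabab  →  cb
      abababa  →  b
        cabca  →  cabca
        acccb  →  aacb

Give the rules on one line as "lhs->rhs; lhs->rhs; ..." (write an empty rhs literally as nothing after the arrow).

  | aabb
  | acaaacbbbbb
  | bccbbc => babbc
  | bbac

aba->; cc->a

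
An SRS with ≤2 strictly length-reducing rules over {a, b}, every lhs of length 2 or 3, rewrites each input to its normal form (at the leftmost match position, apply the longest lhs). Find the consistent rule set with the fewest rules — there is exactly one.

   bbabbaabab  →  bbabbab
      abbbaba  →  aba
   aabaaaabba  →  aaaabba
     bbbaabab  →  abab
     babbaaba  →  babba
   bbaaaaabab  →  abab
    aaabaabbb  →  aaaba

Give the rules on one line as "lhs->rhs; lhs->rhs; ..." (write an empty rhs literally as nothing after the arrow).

  | bbabbaabab => bbabbab
  | abbbaba => abaaba => aba
  | aabaaaabba => aaaabba
  | bbbaabab => baaabab => abab

baa->; bbb->ba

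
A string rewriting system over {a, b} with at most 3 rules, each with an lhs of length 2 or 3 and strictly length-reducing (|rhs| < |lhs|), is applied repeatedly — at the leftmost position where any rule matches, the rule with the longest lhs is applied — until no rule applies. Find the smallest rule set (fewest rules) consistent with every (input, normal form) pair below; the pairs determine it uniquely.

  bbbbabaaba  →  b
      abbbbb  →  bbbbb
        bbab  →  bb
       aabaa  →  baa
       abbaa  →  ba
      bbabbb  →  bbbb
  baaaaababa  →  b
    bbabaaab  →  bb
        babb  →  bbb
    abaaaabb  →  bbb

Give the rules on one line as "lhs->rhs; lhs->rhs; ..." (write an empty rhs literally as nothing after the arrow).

ab->b; bba->ab

  | bbbbabaaba => bbabbaaba => abbbaaba => bbbaaba => bababa => bbaba => abba => bba => ab => b
  | abbbbb => bbbbb
  | bbab => abb => bb
  | aabaa => abaa => baa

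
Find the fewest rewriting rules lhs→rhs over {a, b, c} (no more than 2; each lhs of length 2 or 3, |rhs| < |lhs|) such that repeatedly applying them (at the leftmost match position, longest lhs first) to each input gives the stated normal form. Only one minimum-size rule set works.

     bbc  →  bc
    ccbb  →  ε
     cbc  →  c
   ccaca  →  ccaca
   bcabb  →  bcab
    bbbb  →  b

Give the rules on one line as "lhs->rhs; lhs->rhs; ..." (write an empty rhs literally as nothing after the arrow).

  | bbc => bc
  | ccbb => cb => ε
  | cbc => c
  | ccaca

bb->b; cb->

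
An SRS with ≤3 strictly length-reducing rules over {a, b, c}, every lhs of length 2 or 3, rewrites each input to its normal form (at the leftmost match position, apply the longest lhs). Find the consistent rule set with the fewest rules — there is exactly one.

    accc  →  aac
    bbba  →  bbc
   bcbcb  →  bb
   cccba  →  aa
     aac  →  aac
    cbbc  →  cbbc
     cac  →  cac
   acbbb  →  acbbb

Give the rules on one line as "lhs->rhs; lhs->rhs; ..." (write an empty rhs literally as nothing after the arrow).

  | accc => aac
  | bbba => bbc
  | bcbcb => bb
  | cccba => acba => acc => aa

ba->c; cbc->; cc->a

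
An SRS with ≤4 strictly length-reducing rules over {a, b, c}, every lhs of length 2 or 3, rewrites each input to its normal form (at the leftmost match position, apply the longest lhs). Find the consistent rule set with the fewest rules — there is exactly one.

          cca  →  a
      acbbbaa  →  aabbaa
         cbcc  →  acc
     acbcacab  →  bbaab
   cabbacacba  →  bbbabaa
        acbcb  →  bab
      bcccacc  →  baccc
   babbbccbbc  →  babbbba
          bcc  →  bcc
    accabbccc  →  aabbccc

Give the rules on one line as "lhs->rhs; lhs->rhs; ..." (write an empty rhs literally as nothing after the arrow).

aac->ba; ca->b; cb->a; ccb->ac

  | cca => cb => a
  | acbbbaa => aabbaa
  | cbcc => acc
  | acbcacab => aacacab => baacab => bbaab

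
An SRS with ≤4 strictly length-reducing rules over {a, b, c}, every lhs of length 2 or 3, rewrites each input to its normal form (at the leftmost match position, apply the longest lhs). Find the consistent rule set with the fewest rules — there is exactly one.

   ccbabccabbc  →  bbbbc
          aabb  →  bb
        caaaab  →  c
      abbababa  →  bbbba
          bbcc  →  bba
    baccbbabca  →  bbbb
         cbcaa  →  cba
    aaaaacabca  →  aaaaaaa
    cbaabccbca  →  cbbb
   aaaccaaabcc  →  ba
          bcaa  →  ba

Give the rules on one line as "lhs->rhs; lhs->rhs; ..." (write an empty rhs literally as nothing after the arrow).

  | ccbabccabbc => ababccabbc => babccabbc => bbccabbc => bbaabbc => bbabbc => bbbbc
  | aabb => abb => bb
  | caaaab => caaab => caab => cab => c
  | abbababa => bbababa => bbbaba => bbbba

ab->b; bca->b; cab->c; cc->a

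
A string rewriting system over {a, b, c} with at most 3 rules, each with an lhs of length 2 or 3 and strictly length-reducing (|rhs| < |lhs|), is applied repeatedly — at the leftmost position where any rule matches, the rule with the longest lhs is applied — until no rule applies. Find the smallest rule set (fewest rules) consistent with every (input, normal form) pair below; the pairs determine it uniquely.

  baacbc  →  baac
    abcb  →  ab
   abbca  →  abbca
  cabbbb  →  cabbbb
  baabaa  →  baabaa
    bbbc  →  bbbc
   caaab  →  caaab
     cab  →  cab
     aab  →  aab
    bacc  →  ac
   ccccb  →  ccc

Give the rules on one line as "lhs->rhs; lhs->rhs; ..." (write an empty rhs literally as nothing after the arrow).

  | baacbc => baac
  | abcb => ab
  | abbca
  | cabbbb

bac->a; cb->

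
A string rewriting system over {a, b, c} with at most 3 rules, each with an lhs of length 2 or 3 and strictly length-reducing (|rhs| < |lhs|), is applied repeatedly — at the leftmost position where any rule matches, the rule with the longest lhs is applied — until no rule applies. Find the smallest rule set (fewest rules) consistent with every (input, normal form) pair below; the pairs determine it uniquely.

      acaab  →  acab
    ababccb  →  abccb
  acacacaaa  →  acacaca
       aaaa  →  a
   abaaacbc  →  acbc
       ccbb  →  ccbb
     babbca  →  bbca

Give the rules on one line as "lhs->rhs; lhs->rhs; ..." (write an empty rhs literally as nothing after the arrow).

  | acaab => acab
  | ababccb => abccb
  | acacacaaa => acacacaa => acacaca
  | aaaa => aaa => aa => a

aa->a; ba->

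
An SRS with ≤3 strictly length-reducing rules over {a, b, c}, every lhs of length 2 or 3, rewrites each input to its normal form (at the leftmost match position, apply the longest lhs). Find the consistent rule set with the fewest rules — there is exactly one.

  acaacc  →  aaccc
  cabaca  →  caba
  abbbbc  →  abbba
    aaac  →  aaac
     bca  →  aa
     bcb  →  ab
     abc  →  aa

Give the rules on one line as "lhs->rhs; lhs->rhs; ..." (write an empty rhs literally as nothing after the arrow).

bac->b; bc->a; caa->ac

  | acaacc => aaccc
  | cabaca => caba
  | abbbbc => abbba
  | aaac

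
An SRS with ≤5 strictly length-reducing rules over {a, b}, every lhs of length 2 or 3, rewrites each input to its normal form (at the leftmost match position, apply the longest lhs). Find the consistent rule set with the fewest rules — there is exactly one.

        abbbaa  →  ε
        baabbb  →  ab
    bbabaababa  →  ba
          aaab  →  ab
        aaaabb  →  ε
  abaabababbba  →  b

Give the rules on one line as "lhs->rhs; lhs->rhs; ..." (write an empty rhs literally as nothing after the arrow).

  | abbbaa => aaaa => aa => ε
  | baabbb => bbbb => ab
  | bbabaababa => abaababa => abbaba => aaba => ba
  | aaab => ab

aa->; bab->ba; bb->; bbb->a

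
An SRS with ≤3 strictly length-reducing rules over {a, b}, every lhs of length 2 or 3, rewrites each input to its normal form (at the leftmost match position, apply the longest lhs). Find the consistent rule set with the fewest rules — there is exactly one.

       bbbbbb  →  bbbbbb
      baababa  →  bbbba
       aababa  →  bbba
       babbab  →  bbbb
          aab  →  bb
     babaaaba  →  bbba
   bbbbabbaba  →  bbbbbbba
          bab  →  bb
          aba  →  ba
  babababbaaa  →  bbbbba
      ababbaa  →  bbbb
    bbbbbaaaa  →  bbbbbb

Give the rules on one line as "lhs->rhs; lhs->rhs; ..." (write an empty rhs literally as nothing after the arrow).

aa->b; aaa->a; ab->b

  | bbbbbb
  | baababa => bbbaba => bbbba
  | aababa => bbaba => bbba
  | babbab => bbbab => bbbb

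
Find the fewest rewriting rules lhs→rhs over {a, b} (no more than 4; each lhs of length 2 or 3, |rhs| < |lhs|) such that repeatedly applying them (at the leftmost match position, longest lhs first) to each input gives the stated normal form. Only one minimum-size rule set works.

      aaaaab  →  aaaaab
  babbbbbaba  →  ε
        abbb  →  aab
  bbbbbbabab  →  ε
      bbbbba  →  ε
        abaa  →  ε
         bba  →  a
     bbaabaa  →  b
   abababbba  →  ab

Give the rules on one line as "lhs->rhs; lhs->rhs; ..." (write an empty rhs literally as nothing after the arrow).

  | aaaaab
  | babbbbbaba => bbbbbaba => bbbaba => baba => ba => ε
  | abbb => aab
  | bbbbbbabab => bbbbabab => bbabab => abab => bb => ε

aba->b; abb->aa; ba->; bb->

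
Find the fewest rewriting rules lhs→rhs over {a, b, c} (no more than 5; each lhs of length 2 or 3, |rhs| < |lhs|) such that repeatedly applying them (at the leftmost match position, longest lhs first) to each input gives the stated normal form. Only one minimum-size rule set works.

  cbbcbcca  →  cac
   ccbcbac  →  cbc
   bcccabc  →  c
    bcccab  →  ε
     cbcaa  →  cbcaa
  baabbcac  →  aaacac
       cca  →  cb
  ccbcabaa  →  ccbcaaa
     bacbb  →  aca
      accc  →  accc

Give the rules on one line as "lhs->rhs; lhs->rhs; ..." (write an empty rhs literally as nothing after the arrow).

  | cbbcbcca => cacbcca => cacbcb => cac
  | ccbcbac => ccac => cbc
  | bcccabc => bccbbc => bccac => bcbc => c
  | bcccab => bccbb => bcca => bcb => ε

ba->a; bb->a; bcb->; cca->cb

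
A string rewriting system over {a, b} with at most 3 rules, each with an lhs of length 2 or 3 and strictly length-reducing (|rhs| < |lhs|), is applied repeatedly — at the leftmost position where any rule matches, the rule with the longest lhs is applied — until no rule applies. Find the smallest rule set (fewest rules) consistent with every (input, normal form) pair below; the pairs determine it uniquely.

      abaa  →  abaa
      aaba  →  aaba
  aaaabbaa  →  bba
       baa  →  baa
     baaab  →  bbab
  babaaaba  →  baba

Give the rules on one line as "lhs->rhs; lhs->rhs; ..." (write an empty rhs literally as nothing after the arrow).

aaa->ba; abb->

  | abaa
  | aaba
  | aaaabbaa => baabbaa => baaa => bba
  | baa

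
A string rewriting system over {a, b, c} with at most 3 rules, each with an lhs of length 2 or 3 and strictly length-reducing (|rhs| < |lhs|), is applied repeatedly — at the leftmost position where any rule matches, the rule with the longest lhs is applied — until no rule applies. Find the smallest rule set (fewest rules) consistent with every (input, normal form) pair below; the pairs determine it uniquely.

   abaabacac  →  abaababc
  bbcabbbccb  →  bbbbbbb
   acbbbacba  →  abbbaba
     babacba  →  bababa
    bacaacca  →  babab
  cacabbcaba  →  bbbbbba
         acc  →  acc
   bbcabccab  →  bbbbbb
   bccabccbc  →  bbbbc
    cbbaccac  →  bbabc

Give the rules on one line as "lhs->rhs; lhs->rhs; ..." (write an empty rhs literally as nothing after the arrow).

  | abaabacac => abaababc
  | bbcabbbccb => bbbbbbccb => bbbbbbcb => bbbbbbb
  | acbbbacba => abbbacba => abbbaba
  | babacba => bababa

ca->b; cb->b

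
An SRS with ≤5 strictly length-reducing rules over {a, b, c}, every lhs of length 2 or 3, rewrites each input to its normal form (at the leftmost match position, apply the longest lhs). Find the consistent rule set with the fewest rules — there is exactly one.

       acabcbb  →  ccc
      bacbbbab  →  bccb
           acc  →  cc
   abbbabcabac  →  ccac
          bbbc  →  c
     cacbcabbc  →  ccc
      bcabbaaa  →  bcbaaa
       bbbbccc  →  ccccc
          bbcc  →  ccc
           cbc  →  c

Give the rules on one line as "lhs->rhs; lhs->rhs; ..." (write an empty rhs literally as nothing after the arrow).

ab->; acc->cc; bb->c; cbc->bb

  | acabcbb => accbb => ccbb => ccc
  | bacbbbab => baccbab => bccbab => bccb
  | acc => cc
  | abbbabcabac => bbabcabac => cabcabac => ccabac => ccac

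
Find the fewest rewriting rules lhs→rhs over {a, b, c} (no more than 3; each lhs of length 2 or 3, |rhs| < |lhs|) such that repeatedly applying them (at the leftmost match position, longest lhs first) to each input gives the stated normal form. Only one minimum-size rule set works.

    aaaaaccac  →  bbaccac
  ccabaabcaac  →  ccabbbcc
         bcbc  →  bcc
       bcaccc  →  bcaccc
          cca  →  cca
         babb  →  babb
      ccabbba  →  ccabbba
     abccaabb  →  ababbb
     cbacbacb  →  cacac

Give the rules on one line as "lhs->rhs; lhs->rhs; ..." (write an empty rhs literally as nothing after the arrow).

  | aaaaaccac => baaaccac => bbaccac
  | ccabaabcaac => ccabbbcaac => ccabbbcbc => ccabbbcc
  | bcbc => bcc
  | bcaccc

aa->b; cb->c; ccb->ab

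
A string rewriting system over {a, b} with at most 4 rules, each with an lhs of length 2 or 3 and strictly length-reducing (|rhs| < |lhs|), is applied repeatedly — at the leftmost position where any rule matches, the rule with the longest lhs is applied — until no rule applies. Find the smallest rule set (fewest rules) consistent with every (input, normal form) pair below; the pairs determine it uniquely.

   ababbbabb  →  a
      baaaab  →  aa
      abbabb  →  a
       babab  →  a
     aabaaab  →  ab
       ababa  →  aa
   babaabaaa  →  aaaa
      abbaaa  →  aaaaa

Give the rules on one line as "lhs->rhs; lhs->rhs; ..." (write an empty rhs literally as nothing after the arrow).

aab->bb; bab->ab; bb->a

  | ababbbabb => aabbbabb => bbbbabb => abbabb => aaabb => abbb => aab => bb => a
  | baaaab => baabb => bbbb => abb => aa
  | abbabb => aaabb => abbb => aab => bb => a
  | babab => abab => aab => bb => a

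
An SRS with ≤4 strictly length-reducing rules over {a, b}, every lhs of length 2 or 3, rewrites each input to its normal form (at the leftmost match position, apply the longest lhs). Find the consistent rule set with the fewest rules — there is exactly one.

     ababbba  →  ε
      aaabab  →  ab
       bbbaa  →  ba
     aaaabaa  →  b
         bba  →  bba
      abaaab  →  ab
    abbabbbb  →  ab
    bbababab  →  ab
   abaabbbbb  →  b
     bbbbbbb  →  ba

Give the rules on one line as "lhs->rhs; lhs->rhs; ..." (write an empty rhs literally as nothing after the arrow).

  | ababbba => abbba => abaa => aa => ε
  | aaabab => abab => ab
  | bbbaa => baaa => ba
  | aaaabaa => aabaa => baa => b

aa->; aba->a; bab->; bbb->ba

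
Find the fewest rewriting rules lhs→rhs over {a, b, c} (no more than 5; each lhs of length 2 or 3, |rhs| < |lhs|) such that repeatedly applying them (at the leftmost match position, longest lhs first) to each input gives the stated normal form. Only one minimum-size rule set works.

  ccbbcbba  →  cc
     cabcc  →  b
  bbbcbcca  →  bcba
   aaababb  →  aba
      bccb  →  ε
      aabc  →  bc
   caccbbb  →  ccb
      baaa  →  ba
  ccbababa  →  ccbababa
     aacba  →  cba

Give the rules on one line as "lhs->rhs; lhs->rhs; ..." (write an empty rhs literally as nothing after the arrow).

aa->; bb->; bcc->b; ca->

  | ccbbcbba => cccbba => ccca => cc
  | cabcc => bcc => b
  | bbbcbcca => bcbcca => bcba
  | aaababb => ababb => aba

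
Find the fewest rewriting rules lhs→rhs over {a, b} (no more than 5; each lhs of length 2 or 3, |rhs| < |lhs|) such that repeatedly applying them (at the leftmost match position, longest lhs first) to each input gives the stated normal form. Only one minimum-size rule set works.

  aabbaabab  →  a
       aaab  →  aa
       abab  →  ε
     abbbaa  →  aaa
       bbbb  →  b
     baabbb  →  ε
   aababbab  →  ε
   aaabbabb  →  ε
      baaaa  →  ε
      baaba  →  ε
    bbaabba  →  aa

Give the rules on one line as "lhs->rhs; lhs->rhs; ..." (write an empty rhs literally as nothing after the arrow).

  | aabbaabab => abaabab => aabab => aab => a
  | aaab => aa
  | abab => ab => ε
  | abbbaa => bbaa => aaa

ab->; ba->; baa->ba; bb->a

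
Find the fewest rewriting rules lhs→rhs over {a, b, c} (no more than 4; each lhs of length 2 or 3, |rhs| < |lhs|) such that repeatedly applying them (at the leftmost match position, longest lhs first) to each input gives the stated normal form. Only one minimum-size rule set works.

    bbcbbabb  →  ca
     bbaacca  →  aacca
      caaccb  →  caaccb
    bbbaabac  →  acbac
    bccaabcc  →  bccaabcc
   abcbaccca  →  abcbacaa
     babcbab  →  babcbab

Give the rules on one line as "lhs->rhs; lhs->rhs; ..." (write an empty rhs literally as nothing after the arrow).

baa->ac; bb->; ccc->ca

  | bbcbbabb => cbbabb => cabb => ca
  | bbaacca => aacca
  | caaccb
  | bbbaabac => baabac => acbac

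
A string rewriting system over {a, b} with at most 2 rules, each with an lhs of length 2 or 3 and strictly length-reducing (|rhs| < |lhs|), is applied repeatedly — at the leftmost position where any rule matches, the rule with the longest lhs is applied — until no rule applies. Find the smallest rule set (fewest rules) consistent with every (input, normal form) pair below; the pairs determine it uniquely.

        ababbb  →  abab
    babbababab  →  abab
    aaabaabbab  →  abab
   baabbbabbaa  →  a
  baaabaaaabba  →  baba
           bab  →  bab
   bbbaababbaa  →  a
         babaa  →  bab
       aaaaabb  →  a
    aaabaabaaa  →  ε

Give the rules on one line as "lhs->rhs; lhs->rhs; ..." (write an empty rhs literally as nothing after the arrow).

aa->; bb->

  | ababbb => abab
  | babbababab => baababab => bbabab => abab
  | aaabaabbab => abaabbab => abbbab => abab
  | baabbbabbaa => bbbbabbaa => bbabbaa => abbaa => aaa => a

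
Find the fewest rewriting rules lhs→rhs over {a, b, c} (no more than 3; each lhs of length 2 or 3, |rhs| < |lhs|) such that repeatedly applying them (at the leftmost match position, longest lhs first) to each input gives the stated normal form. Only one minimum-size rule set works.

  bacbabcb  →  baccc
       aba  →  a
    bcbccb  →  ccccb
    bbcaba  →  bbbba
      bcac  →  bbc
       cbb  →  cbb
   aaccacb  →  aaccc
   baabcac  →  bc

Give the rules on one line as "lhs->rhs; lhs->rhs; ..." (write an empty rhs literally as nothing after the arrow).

  | bacbabcb => bacbcb => baccc
  | aba => a
  | bcbccb => ccccb
  | bbcaba => bbbba

ab->; bcb->cc; ca->b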